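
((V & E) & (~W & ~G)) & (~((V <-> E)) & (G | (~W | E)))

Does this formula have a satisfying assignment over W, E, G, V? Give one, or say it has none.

Case E = True: the formula simplifies to (V & (~W & ~G)) & ~V.
  V = True: the conjunct ~V is False.
  V = False: the conjunct V is False.
Case E = False: the conjunct E is False.
Both cases fail — unsatisfiable.

Unsatisfiable — no assignment works.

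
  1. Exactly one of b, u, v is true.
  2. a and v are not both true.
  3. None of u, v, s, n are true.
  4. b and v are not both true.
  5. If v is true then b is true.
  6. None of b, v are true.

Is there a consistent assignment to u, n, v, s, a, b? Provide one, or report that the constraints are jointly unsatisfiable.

Case u = True:
  Constraint (3) is violated (u=T) — contradiction.
Case u = False:
  (3) forces v = False.
  (1) with u=F, v=F forces b = True.
  Constraint (6) is violated (b=T) — contradiction.
Both cases fail — unsatisfiable.

Unsatisfiable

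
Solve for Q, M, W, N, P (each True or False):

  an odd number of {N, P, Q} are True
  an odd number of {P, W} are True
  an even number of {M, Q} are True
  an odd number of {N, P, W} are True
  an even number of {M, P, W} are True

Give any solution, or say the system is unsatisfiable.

Q = True, M = True, W = True, N = False, P = False

{N, P, Q}: 1 true → odd ✓
{P, W}: 1 true → odd ✓
{M, Q}: 2 true → even ✓
{N, P, W}: 1 true → odd ✓
{M, P, W}: 2 true → even ✓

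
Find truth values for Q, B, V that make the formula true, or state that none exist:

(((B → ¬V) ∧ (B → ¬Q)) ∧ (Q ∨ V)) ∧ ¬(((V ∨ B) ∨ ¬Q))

Q = True, B = False, V = False

  ((B → ¬V) ∧ (B → ¬Q)) ∧ (Q ∨ V) = True
    (B → ¬V) ∧ (B → ¬Q) = True
      B → ¬V = True
        ¬V = True
      B → ¬Q = True
        ¬Q = False
    Q ∨ V = True
  ¬(((V ∨ B) ∨ ¬Q)) = True
    (V ∨ B) ∨ ¬Q = False
      V ∨ B = False
      ¬Q = False
Both conjuncts True, so the formula holds.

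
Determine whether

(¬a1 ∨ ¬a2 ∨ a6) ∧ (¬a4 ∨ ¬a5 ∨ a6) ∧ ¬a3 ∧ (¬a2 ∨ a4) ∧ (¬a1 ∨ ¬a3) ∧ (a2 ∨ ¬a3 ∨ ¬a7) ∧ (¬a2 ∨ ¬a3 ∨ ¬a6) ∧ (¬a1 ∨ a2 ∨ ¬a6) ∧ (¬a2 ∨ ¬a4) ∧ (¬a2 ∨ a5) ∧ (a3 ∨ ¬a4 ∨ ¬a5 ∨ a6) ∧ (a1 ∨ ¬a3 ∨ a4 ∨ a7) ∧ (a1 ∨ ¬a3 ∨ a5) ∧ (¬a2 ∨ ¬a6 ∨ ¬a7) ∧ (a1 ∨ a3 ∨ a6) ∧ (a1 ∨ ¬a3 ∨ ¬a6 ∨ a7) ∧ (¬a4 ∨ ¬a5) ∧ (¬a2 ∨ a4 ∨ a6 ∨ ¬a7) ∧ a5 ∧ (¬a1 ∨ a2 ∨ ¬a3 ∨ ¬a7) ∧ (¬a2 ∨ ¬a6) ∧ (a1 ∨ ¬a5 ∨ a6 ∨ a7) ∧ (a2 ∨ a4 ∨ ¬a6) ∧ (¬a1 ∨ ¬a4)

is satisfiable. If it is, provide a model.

a1 = True, a2 = False, a3 = False, a4 = False, a5 = True, a6 = False, a7 = True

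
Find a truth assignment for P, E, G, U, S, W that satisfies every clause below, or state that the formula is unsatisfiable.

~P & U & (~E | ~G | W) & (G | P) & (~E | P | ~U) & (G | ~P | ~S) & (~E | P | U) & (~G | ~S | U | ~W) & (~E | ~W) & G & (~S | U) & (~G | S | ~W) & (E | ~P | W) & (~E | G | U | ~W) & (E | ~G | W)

Unit clause (~P) forces P = False.
Unit clause (U) forces U = True.
In (G | P) only G is left, so G = True.
In (~E | P | ~U) only ~E is left, so E = False.
In (E | ~G | W) only W is left, so W = True.
In (~G | S | ~W) only S is left, so S = True.
All clauses satisfied.

P = False; E = False; G = True; U = True; S = True; W = True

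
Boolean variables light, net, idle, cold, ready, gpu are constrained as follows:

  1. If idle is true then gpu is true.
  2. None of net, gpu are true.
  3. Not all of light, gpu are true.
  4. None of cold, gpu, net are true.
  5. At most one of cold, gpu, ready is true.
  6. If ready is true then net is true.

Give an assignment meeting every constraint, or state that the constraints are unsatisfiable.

light = True, net = False, idle = False, cold = False, ready = False, gpu = False

  (1) idle=F ⇒ gpu: vacuous ✓
  (2) {net, gpu}: 0 true — none ✓
  (3) {light, gpu}: 1/2 true — not all ✓
  (4) {cold, gpu, net}: 0 true — none ✓
  (5) {cold, gpu, ready}: 0 true — at most one ✓
  (6) ready=F ⇒ net: vacuous ✓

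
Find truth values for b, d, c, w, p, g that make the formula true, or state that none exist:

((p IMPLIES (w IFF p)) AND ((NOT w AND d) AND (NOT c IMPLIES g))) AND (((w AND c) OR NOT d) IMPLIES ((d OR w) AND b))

b: True, d: True, c: True, w: False, p: False, g: False

  (p IMPLIES (w IFF p)) AND ((NOT w AND d) AND (NOT c IMPLIES g)) = True
    p IMPLIES (w IFF p) = True
      w IFF p = True
    (NOT w AND d) AND (NOT c IMPLIES g) = True
      NOT w AND d = True
        NOT w = True
      NOT c IMPLIES g = True
        NOT c = False
  ((w AND c) OR NOT d) IMPLIES ((d OR w) AND b) = True
    (w AND c) OR NOT d = False
      w AND c = False
      NOT d = False
    (d OR w) AND b = True
      d OR w = True
Both conjuncts True, so the formula holds.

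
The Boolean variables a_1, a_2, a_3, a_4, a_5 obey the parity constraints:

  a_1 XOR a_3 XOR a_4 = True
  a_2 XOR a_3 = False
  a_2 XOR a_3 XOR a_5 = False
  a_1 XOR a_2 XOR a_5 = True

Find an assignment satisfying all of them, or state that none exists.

a_1: True; a_2: False; a_3: False; a_4: False; a_5: False

a_1 XOR a_3 XOR a_4 = T XOR F XOR F = True ✓
a_2 XOR a_3 = F XOR F = False ✓
a_2 XOR a_3 XOR a_5 = F XOR F XOR F = False ✓
a_1 XOR a_2 XOR a_5 = T XOR F XOR F = True ✓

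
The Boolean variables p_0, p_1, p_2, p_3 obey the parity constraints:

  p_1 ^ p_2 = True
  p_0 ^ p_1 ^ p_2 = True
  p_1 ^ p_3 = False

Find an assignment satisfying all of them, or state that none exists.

p_0: False; p_1: False; p_2: True; p_3: False

p_1 ^ p_2 = F ^ T = True ✓
p_0 ^ p_1 ^ p_2 = F ^ F ^ T = True ✓
p_1 ^ p_3 = F ^ F = False ✓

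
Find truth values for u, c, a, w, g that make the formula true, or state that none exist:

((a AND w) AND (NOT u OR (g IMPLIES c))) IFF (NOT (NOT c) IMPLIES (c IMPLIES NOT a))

u = False, c = False, a = True, w = True, g = True

  ((a AND w) AND (NOT u OR (g IMPLIES c))) IFF (NOT (NOT c) IMPLIES (c IMPLIES NOT a)) = True
    (a AND w) AND (NOT u OR (g IMPLIES c)) = True
      a AND w = True
      NOT u OR (g IMPLIES c) = True
        NOT u = True
        g IMPLIES c = False
    NOT (NOT c) IMPLIES (c IMPLIES NOT a) = True
      NOT (NOT c) = False
        NOT c = True
      c IMPLIES NOT a = True
        NOT a = False
The formula evaluates to True.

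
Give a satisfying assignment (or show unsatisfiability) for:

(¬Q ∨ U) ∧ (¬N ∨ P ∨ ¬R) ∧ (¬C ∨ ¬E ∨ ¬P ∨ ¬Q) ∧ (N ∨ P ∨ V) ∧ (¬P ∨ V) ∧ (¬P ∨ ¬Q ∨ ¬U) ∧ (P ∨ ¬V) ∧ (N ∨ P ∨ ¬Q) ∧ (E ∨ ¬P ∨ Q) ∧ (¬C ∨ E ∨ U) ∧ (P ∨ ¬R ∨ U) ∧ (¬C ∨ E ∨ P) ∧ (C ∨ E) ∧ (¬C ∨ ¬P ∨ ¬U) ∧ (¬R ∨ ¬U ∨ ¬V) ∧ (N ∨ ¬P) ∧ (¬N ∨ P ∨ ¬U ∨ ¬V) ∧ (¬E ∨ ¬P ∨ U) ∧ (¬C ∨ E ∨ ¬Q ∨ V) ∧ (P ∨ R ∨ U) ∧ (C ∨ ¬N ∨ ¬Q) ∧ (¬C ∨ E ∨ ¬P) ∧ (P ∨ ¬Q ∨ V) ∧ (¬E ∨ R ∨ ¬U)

Case E = True:
  If P = True:
    (¬P ∨ V) forces V = True.
    (N ∨ ¬P) forces N = True.
    (¬E ∨ ¬P ∨ U) forces U = True.
    (¬P ∨ ¬Q ∨ ¬U) forces Q = False.
    (¬C ∨ ¬P ∨ ¬U) forces C = False.
    (¬R ∨ ¬U ∨ ¬V) forces R = False.
    clause (¬E ∨ R ∨ ¬U) is falsified.
  If P = False:
    (P ∨ ¬V) forces V = False.
    (N ∨ P ∨ V) forces N = True.
    (¬N ∨ P ∨ ¬R) forces R = False.
    (P ∨ R ∨ U) forces U = True.
    clause (¬E ∨ R ∨ ¬U) is falsified.
  Every sub-case reaches a contradiction.
Case E = False:
  (C ∨ E) forces C = True.
  (¬C ∨ E ∨ U) forces U = True.
  (¬C ∨ E ∨ P) forces P = True.
  Clause (¬C ∨ ¬P ∨ ¬U) is falsified — contradiction.
Both cases fail, so the formula is unsatisfiable.

No satisfying assignment exists.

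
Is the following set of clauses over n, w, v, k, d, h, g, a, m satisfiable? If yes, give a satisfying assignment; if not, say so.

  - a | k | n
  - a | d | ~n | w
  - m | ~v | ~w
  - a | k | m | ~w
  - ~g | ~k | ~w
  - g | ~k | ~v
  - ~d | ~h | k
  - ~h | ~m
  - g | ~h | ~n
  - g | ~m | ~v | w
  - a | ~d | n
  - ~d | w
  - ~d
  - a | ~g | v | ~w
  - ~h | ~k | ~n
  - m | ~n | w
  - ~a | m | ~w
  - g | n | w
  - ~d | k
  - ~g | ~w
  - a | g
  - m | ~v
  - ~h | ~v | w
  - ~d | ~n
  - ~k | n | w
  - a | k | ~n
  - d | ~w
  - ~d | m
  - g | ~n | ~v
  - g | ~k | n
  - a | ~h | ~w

Unit clause (~d) forces d = False.
In (d | ~w) only ~w is left, so w = False.
Set n = False.
  then (g | n | w) forces g = True.
  then (~k | n | w) forces k = False.
  then (a | k | n) forces a = True.
Set v = True.
  then (m | ~v) forces m = True.
  then (~h | ~v | w) forces h = False.
All clauses satisfied.

n: False, w: False, v: True, k: False, d: False, h: False, g: True, a: True, m: True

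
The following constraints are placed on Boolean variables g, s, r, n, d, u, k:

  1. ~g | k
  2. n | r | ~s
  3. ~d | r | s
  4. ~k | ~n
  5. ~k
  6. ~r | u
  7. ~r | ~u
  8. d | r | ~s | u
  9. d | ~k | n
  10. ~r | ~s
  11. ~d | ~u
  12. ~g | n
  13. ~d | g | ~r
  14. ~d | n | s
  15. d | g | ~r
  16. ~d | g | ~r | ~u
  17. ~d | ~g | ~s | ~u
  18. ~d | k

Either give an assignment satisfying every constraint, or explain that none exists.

g: False, s: False, r: False, n: True, d: False, u: False, k: False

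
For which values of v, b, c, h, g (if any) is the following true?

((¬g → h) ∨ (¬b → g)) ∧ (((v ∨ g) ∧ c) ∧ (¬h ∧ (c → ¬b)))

v: False, b: False, c: True, h: False, g: True

  (¬g → h) ∨ (¬b → g) = True
    ¬g → h = True
      ¬g = False
    ¬b → g = True
      ¬b = True
  ((v ∨ g) ∧ c) ∧ (¬h ∧ (c → ¬b)) = True
    (v ∨ g) ∧ c = True
      v ∨ g = True
    ¬h ∧ (c → ¬b) = True
      ¬h = True
      c → ¬b = True
        ¬b = True
Both conjuncts True, so the formula holds.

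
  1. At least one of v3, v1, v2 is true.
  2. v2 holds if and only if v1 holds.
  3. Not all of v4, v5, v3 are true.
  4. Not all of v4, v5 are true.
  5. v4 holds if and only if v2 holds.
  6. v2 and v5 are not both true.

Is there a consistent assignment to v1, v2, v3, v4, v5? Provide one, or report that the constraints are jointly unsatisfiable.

v1 = False, v2 = False, v3 = True, v4 = False, v5 = True

  (1) {v3, v1, v2}: 1 true — at least one ✓
  (2) v2=F, v1=F — same ✓
  (3) {v4, v5, v3}: 2/3 true — not all ✓
  (4) {v4, v5}: 1/2 true — not all ✓
  (5) v4=F, v2=F — same ✓
  (6) v2=F, v5=T — not both ✓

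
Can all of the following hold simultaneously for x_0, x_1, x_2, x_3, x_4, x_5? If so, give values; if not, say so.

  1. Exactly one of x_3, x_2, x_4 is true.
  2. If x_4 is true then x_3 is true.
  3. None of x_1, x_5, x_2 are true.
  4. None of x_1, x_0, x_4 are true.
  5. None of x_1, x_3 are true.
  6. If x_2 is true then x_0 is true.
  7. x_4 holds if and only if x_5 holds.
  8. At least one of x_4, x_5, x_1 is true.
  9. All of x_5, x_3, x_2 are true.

Case x_2 = True:
  Constraint (3) is violated (x_2=T) — contradiction.
Case x_2 = False:
  Constraint (9) is violated (x_2=F) — contradiction.
Both cases fail — unsatisfiable.

UNSATISFIABLE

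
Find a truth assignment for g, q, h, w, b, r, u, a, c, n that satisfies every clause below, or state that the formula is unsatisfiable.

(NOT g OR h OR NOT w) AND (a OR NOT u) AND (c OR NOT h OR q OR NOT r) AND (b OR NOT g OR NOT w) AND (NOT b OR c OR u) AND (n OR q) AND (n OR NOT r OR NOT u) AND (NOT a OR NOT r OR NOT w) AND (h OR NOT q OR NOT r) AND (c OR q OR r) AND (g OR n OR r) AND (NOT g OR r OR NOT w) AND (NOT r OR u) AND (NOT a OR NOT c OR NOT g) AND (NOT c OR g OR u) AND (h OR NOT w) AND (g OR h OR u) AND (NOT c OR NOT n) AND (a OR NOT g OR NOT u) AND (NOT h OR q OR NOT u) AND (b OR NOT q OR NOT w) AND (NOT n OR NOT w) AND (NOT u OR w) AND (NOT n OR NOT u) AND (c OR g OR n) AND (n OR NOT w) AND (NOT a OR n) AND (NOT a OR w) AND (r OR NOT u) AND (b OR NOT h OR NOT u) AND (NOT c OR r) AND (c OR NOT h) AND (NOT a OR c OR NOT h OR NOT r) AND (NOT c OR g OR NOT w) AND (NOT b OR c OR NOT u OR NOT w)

g=T, q=T, h=F, w=F, b=F, r=F, u=F, a=F, c=F, n=F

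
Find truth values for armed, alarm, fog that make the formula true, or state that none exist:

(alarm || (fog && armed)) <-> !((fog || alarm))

armed = False, alarm = False, fog = True

  (alarm || (fog && armed)) <-> !((fog || alarm)) = True
    alarm || (fog && armed) = False
      fog && armed = False
    !((fog || alarm)) = False
      fog || alarm = True
The formula evaluates to True.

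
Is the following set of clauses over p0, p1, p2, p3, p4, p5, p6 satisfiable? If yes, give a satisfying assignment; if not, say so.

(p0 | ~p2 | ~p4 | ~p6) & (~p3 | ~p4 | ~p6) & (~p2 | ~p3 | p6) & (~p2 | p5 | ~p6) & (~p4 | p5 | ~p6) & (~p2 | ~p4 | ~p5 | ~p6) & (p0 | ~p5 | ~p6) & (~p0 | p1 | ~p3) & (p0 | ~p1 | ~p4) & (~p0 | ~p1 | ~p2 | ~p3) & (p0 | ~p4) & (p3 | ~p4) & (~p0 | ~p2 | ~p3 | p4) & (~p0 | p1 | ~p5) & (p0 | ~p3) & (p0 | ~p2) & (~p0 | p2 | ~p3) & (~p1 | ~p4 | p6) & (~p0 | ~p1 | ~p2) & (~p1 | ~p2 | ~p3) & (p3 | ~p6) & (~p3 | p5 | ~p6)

Set p0 = True.
Set p1 = False.
  then (~p0 | p1 | ~p3) forces p3 = False.
  then (p3 | ~p4) forces p4 = False.
  then (~p0 | p1 | ~p5) forces p5 = False.
  then (p3 | ~p6) forces p6 = False.
Set p2 = True.
All clauses satisfied.

p0 = True, p1 = False, p2 = True, p3 = False, p4 = False, p5 = False, p6 = False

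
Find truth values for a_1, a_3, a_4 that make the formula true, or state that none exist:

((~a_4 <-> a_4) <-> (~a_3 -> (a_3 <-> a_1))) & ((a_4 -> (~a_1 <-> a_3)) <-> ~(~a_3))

Case a_3 = True: the formula simplifies to (~a_4 <-> a_4) & (a_4 -> ~a_1).
  a_4 = True: the conjunct ~a_4 <-> a_4 becomes ~True <-> True = False.
  a_4 = False: the conjunct ~a_4 <-> a_4 becomes ~False <-> False = False.
Case a_3 = False: the formula simplifies to ((~a_4 <-> a_4) <-> ~a_1) & ~((a_4 -> a_1)).
  a_4 = True: simplifies to a_1 & ~a_1.
    a_1 = True: the conjunct ~a_1 is False.
    a_1 = False: the conjunct a_1 is False.
  a_4 = False: the conjunct ~((a_4 -> a_1)) becomes ~((False -> a_1)) = False.
Both cases fail — unsatisfiable.

The formula is unsatisfiable.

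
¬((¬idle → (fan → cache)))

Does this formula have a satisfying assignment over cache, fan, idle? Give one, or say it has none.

cache = False, fan = True, idle = False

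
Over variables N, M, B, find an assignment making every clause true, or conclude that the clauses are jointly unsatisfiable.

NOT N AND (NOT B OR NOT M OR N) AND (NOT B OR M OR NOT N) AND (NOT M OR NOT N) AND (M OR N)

N = False; M = True; B = False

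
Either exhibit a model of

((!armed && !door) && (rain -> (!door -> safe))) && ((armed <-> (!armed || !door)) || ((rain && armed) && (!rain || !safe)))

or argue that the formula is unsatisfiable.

No satisfying assignment exists.

Case armed = True: the conjunct !armed is False.
Case armed = False: the conjunct (armed <-> (!armed || !door)) || ((rain && armed) && (!rain || !safe)) becomes (False <-> True) || (False && (!rain || !safe)) = False.
Both cases fail — unsatisfiable.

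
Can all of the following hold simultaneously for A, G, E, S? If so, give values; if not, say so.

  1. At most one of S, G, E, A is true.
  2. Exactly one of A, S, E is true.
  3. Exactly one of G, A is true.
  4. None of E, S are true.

A=T, G=F, E=F, S=F

  (1) {S, G, E, A}: 1 true — at most one ✓
  (2) {A, S, E}: 1 true — exactly one ✓
  (3) {G, A}: 1 true — exactly one ✓
  (4) {E, S}: 0 true — none ✓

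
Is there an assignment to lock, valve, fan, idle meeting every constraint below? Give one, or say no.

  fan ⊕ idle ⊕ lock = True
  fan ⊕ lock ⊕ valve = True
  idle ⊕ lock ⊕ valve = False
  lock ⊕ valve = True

lock=F; valve=T; fan=F; idle=T

fan ⊕ idle ⊕ lock = F ⊕ T ⊕ F = True ✓
fan ⊕ lock ⊕ valve = F ⊕ F ⊕ T = True ✓
idle ⊕ lock ⊕ valve = T ⊕ F ⊕ T = False ✓
lock ⊕ valve = F ⊕ T = True ✓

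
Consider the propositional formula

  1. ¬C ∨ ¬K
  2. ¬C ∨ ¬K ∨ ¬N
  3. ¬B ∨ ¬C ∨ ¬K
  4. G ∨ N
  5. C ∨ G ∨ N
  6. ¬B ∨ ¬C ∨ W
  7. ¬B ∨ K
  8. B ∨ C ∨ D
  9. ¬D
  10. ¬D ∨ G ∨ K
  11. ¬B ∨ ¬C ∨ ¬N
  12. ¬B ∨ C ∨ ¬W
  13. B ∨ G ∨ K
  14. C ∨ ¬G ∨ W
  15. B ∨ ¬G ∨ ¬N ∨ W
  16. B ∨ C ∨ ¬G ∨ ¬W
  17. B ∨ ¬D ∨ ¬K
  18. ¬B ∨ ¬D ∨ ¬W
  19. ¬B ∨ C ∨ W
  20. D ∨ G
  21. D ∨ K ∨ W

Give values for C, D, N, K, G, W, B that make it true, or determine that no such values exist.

C=T; D=F; N=T; K=F; G=T; W=T; B=F

Unit clause (¬D) forces D = False.
In (D ∨ G) only G is left, so G = True.
Try C = False:
  (B ∨ C ∨ D) forces B = True.
  (¬B ∨ K) forces K = True.
  (¬B ∨ C ∨ ¬W) forces W = False.
  clause (C ∨ ¬G ∨ W) is falsified — backtrack.
So C = True.
  then (¬C ∨ ¬K) forces K = False.
  then (¬B ∨ K) forces B = False.
  then (D ∨ K ∨ W) forces W = True.
Set N = True.
All clauses satisfied.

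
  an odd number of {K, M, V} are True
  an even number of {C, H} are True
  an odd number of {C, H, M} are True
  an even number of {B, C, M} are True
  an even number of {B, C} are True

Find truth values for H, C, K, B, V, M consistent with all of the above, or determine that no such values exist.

Adding constraints 2, 3, 4, 5 mod 2: every variable appears an even number of times on the left, so the left side is 0.
But the right sides sum to 1 (mod 2). 0 ≠ 1 — the system is inconsistent.

No satisfying assignment exists.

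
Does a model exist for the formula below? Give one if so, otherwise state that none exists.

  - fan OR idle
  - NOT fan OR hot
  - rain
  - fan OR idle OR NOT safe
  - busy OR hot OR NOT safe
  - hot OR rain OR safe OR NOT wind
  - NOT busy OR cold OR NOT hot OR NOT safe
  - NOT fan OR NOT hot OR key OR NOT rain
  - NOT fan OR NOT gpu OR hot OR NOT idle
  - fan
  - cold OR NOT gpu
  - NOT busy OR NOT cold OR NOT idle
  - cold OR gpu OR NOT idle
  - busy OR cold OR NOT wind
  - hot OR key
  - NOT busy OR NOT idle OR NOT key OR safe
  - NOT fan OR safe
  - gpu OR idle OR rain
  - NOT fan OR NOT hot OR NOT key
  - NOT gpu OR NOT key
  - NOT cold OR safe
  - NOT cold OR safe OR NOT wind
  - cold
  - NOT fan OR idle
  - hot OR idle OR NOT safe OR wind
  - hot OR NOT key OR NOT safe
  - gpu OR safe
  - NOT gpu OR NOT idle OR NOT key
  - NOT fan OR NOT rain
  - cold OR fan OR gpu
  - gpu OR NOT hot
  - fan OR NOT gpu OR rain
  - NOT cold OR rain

Case rain = True:
  (fan) forces fan = True.
  Clause (NOT fan OR NOT rain) is falsified — contradiction.
Case rain = False:
  Clause (rain) is falsified — contradiction.
Both cases fail, so the formula is unsatisfiable.

UNSATISFIABLE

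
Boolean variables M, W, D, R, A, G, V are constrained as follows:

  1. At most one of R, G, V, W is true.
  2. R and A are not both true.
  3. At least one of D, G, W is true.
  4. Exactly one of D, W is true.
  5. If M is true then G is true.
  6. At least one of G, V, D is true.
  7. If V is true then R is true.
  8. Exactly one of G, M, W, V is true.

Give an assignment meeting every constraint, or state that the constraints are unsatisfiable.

M: False; W: False; D: True; R: False; A: False; G: True; V: False

  (1) {R, G, V, W}: 1 true — at most one ✓
  (2) R=F, A=F — not both ✓
  (3) {D, G, W}: 2 true — at least one ✓
  (4) {D, W}: 1 true — exactly one ✓
  (5) M=F ⇒ G: vacuous ✓
  (6) {G, V, D}: 2 true — at least one ✓
  (7) V=F ⇒ R: vacuous ✓
  (8) {G, M, W, V}: 1 true — exactly one ✓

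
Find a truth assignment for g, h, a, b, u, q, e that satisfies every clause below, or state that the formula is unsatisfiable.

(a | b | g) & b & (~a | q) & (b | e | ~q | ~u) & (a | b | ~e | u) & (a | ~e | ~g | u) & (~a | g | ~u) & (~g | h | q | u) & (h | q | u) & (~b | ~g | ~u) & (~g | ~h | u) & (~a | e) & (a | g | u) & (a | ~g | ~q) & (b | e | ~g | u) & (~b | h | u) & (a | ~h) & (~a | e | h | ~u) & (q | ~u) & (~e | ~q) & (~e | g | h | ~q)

g: False, h: False, a: False, b: True, u: True, q: True, e: False

Unit clause (b) forces b = True.
Try g = True:
  (~b | ~g | ~u) forces u = False.
  (~g | ~h | u) forces h = False.
  clause (~b | h | u) is falsified — backtrack.
So g = False.
Set h = False.
  then (~b | h | u) forces u = True.
  then (q | ~u) forces q = True.
  then (~e | ~q) forces e = False.
  then (~a | g | ~u) forces a = False.
All clauses satisfied.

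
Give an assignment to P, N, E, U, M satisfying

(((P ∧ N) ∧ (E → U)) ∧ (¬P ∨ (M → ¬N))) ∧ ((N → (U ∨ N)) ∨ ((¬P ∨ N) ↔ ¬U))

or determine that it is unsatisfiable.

P=T, N=T, E=F, U=F, M=F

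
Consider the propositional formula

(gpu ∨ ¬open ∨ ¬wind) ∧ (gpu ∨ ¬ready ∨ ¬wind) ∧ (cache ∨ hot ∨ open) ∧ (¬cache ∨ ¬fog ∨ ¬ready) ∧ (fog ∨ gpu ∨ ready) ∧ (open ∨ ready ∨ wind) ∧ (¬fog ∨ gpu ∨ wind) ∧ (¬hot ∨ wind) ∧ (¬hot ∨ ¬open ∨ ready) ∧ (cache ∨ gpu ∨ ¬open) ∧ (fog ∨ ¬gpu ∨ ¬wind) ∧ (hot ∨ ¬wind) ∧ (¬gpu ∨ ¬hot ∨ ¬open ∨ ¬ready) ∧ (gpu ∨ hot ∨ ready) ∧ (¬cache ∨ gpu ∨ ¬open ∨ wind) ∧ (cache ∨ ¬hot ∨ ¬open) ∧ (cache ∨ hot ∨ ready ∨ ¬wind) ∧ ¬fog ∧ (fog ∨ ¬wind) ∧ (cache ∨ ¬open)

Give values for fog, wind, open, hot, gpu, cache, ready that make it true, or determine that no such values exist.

fog=F, wind=F, open=T, hot=F, gpu=T, cache=T, ready=F

Unit clause (¬fog) forces fog = False.
In (fog ∨ ¬wind) only ¬wind is left, so wind = False.
In (¬hot ∨ wind) only ¬hot is left, so hot = False.
Set open = True.
  then (cache ∨ ¬open) forces cache = True.
  then (¬cache ∨ gpu ∨ ¬open ∨ wind) forces gpu = True.
Set ready = False.
All clauses satisfied.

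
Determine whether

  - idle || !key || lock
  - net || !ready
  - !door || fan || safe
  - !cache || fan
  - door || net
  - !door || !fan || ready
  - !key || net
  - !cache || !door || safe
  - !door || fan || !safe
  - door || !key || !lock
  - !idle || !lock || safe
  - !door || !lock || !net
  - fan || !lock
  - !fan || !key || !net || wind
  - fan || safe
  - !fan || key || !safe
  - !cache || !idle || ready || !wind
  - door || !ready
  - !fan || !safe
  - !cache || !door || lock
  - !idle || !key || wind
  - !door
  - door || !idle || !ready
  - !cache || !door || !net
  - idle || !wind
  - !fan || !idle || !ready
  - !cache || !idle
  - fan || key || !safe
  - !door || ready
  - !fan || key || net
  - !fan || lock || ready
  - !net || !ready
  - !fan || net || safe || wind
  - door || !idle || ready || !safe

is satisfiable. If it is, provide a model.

Unit clause (!door) forces door = False.
In (door || net) only net is left, so net = True.
In (door || !ready) only !ready is left, so ready = False.
Set lock = True.
  then (door || !key || !lock) forces key = False.
  then (fan || !lock) forces fan = True.
  then (!fan || key || !safe) forces safe = False.
  then (!idle || !lock || safe) forces idle = False.
  then (idle || !wind) forces wind = False.
Set cache = True.
All clauses satisfied.

ready=F, lock=T, net=T, door=F, key=F, idle=F, fan=T, cache=T, wind=F, safe=F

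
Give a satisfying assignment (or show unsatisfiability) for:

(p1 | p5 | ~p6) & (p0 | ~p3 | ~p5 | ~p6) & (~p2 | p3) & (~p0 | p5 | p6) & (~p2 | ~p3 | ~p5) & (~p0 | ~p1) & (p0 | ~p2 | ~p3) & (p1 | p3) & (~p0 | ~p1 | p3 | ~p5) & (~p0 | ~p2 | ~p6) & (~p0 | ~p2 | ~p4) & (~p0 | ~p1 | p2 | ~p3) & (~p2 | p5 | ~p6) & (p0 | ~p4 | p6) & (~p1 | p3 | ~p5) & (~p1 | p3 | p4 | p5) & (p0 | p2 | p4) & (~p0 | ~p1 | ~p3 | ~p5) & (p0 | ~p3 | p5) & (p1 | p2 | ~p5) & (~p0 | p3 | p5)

p0 = False; p1 = True; p2 = False; p3 = False; p4 = True; p5 = False; p6 = True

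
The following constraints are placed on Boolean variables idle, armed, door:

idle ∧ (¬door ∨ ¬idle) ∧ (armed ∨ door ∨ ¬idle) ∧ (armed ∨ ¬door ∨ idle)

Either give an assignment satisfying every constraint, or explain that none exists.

idle=T, armed=T, door=F

Unit clause (idle) forces idle = True.
In (¬door ∨ ¬idle) only ¬door is left, so door = False.
In (armed ∨ door ∨ ¬idle) only armed is left, so armed = True.
Check each clause:
  (idle): idle holds.
  (¬door ∨ ¬idle): ¬door holds.
  (armed ∨ door ∨ ¬idle): armed holds.
  (armed ∨ ¬door ∨ idle): armed holds.
All clauses satisfied.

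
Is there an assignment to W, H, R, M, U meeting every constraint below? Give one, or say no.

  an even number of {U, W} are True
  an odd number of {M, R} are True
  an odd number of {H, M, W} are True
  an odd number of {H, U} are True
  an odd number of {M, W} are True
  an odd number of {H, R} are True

W: True; H: False; R: True; M: False; U: True

{U, W}: 2 true → even ✓
{M, R}: 1 true → odd ✓
{H, M, W}: 1 true → odd ✓
{H, U}: 1 true → odd ✓
{M, W}: 1 true → odd ✓
{H, R}: 1 true → odd ✓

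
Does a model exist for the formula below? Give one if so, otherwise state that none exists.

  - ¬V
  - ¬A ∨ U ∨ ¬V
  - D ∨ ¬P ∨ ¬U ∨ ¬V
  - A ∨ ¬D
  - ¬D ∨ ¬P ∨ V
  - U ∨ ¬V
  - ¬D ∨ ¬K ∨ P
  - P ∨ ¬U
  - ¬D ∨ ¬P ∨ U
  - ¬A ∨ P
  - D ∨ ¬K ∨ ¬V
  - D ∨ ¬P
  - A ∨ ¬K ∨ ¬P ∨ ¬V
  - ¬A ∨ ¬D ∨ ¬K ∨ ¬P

V = False, K = True, A = False, U = False, D = False, P = False

Unit clause (¬V) forces V = False.
Set K = True.
Try A = True:
  (¬A ∨ P) forces P = True.
  (¬D ∨ ¬P ∨ V) forces D = False.
  clause (D ∨ ¬P) is falsified — backtrack.
So A = False.
  then (A ∨ ¬D) forces D = False.
  then (D ∨ ¬P) forces P = False.
  then (P ∨ ¬U) forces U = False.
All clauses satisfied.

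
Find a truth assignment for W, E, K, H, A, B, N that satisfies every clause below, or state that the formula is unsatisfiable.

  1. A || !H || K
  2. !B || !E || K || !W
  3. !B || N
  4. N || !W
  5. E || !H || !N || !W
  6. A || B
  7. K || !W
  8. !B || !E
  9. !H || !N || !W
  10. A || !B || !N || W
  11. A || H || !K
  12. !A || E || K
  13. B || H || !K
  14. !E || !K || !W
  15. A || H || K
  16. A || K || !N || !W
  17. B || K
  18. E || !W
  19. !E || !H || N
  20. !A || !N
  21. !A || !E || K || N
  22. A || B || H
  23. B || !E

Set W = False.
Set E = False.
Set K = True.
Try H = False:
  (A || H || !K) forces A = True.
  (B || H || !K) forces B = True.
  (!B || N) forces N = True.
  clause (!A || !N) is falsified — backtrack.
So H = True.
Set A = True.
  then (!A || !N) forces N = False.
  then (!B || N) forces B = False.
All clauses satisfied.

W=F, E=F, K=T, H=T, A=T, B=F, N=F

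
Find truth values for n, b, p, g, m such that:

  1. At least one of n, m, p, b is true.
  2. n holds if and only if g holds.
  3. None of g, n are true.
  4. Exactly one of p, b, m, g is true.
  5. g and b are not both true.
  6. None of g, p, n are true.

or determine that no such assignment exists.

n = False, b = True, p = False, g = False, m = False

  (1) {n, m, p, b}: 1 true — at least one ✓
  (2) n=F, g=F — same ✓
  (3) {g, n}: 0 true — none ✓
  (4) {p, b, m, g}: 1 true — exactly one ✓
  (5) g=F, b=T — not both ✓
  (6) {g, p, n}: 0 true — none ✓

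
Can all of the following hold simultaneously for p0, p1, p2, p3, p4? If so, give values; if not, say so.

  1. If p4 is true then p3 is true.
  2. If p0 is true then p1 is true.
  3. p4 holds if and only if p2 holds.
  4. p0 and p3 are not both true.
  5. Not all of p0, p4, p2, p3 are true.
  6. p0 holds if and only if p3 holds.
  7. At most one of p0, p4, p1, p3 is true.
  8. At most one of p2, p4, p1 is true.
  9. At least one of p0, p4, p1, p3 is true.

p0: False; p1: True; p2: False; p3: False; p4: False

  (1) p4=F ⇒ p3: vacuous ✓
  (2) p0=F ⇒ p1: vacuous ✓
  (3) p4=F, p2=F — same ✓
  (4) p0=F, p3=F — not both ✓
  (5) {p0, p4, p2, p3}: 0/4 true — not all ✓
  (6) p0=F, p3=F — same ✓
  (7) {p0, p4, p1, p3}: 1 true — at most one ✓
  (8) {p2, p4, p1}: 1 true — at most one ✓
  (9) {p0, p4, p1, p3}: 1 true — at least one ✓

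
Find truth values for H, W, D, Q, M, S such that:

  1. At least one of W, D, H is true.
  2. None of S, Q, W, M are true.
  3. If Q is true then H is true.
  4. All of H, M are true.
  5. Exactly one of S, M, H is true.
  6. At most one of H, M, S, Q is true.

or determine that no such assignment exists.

No satisfying assignment exists.

Case M = True:
  Constraint (2) is violated (M=T) — contradiction.
Case M = False:
  Constraint (4) is violated (M=F) — contradiction.
Both cases fail — unsatisfiable.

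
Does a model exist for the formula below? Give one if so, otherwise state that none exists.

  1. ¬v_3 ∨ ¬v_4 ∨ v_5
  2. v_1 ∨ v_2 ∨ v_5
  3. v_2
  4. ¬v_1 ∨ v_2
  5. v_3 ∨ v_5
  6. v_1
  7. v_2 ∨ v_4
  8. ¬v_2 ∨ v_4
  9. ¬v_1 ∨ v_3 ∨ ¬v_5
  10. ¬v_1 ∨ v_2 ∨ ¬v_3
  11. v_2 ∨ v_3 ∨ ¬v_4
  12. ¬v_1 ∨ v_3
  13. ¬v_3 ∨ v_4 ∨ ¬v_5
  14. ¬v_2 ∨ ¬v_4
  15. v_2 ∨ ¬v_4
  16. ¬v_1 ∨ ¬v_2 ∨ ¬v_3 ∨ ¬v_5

Case v_1 = True:
  (v_2) forces v_2 = True.
  (¬v_2 ∨ v_4) forces v_4 = True.
  Clause (¬v_2 ∨ ¬v_4) is falsified — contradiction.
Case v_1 = False:
  Clause (v_1) is falsified — contradiction.
Both cases fail, so the formula is unsatisfiable.

UNSATISFIABLE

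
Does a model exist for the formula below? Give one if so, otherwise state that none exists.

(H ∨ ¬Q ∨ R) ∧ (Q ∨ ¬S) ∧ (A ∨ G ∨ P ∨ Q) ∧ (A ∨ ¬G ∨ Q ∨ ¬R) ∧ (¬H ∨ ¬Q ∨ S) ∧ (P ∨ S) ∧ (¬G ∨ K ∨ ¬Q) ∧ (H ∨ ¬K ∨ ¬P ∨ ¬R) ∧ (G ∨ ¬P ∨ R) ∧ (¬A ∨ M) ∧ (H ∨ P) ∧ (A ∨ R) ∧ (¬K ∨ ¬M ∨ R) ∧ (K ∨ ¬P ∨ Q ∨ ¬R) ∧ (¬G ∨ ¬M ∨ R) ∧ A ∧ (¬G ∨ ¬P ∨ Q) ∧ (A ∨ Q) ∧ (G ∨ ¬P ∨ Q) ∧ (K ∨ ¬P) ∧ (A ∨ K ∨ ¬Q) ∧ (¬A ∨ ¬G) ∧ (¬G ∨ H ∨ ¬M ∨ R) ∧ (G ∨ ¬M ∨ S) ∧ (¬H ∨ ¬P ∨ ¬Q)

Unit clause (A) forces A = True.
In (¬A ∨ ¬G) only ¬G is left, so G = False.
In (¬A ∨ M) only M is left, so M = True.
In (G ∨ ¬M ∨ S) only S is left, so S = True.
In (Q ∨ ¬S) only Q is left, so Q = True.
Set K = False.
  then (K ∨ ¬P) forces P = False.
  then (H ∨ P) forces H = True.
Set R = False.
All clauses satisfied.

M=T; K=F; H=T; S=T; P=F; Q=T; A=T; R=F; G=F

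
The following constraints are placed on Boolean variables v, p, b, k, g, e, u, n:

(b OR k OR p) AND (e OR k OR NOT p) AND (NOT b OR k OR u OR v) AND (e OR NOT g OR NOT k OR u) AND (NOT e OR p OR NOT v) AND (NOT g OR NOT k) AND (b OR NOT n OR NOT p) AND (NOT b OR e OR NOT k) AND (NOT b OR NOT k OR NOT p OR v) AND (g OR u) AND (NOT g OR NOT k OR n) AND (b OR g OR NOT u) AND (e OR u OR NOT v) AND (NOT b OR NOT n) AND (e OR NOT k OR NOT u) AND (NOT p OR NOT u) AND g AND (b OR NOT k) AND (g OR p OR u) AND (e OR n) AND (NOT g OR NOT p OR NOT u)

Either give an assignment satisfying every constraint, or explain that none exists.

Unit clause (g) forces g = True.
In (NOT g OR NOT k) only NOT k is left, so k = False.
Set v = True.
Try p = False:
  (b OR k OR p) forces b = True.
  (NOT e OR p OR NOT v) forces e = False.
  (e OR u OR NOT v) forces u = True.
  (NOT b OR NOT n) forces n = False.
  clause (e OR n) is falsified — backtrack.
So p = True.
  then (e OR k OR NOT p) forces e = True.
  then (NOT p OR NOT u) forces u = False.
Set b = True.
  then (NOT b OR NOT n) forces n = False.
All clauses satisfied.

v=T; p=T; b=T; k=F; g=T; e=T; u=F; n=F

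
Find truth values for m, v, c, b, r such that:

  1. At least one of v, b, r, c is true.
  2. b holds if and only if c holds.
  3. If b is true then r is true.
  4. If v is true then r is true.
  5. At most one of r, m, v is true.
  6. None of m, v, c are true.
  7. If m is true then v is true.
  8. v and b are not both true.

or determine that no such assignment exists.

m: False, v: False, c: False, b: False, r: True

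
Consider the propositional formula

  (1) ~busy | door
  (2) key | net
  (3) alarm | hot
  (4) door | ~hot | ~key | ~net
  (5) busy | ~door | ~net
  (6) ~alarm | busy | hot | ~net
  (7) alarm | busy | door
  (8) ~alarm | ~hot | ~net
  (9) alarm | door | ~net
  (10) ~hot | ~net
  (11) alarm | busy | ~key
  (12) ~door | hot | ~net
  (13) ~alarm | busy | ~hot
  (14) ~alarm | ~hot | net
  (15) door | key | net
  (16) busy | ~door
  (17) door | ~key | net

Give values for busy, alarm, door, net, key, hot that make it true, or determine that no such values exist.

busy=T, alarm=F, door=T, net=F, key=T, hot=T

Set busy = True.
  then (~busy | door) forces door = True.
Set alarm = False.
  then (alarm | hot) forces hot = True.
  then (~hot | ~net) forces net = False.
  then (key | net) forces key = True.
All clauses satisfied.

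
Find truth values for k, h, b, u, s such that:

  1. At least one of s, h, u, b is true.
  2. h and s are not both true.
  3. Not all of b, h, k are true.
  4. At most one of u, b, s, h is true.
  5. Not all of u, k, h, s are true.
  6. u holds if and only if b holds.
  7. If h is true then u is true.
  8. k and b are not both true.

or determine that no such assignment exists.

k = True, h = False, b = False, u = False, s = True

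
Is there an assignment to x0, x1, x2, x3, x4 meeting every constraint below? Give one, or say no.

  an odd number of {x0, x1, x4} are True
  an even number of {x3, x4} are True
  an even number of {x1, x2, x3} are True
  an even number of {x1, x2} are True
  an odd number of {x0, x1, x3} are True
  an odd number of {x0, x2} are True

x0 = False, x1 = True, x2 = True, x3 = False, x4 = False

{x0, x1, x4}: 1 true → odd ✓
{x3, x4}: 0 true → even ✓
{x1, x2, x3}: 2 true → even ✓
{x1, x2}: 2 true → even ✓
{x0, x1, x3}: 1 true → odd ✓
{x0, x2}: 1 true → odd ✓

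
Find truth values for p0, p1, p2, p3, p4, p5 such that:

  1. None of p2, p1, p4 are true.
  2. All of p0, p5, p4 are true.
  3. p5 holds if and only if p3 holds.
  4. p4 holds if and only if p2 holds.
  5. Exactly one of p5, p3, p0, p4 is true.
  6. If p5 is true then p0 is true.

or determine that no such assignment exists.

No satisfying assignment exists.

Case p4 = True:
  Constraint (1) is violated (p4=T) — contradiction.
Case p4 = False:
  Constraint (2) is violated (p4=F) — contradiction.
Both cases fail — unsatisfiable.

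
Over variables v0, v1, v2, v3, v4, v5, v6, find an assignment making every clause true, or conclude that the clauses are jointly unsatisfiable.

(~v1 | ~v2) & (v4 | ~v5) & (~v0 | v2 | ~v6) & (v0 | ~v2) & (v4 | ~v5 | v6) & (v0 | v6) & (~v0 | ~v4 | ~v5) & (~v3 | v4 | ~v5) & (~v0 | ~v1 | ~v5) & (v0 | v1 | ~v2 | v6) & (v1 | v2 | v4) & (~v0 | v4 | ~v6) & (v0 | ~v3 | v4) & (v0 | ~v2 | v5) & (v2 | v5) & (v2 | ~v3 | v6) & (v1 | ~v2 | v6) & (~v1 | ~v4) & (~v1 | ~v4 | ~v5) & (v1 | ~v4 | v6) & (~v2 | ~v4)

v0 = False, v1 = False, v2 = False, v3 = False, v4 = True, v5 = True, v6 = True

Set v0 = False.
  then (v0 | ~v2) forces v2 = False.
  then (v0 | v6) forces v6 = True.
  then (v2 | v5) forces v5 = True.
  then (v4 | ~v5) forces v4 = True.
  then (~v1 | ~v4) forces v1 = False.
Set v3 = False.
All clauses satisfied.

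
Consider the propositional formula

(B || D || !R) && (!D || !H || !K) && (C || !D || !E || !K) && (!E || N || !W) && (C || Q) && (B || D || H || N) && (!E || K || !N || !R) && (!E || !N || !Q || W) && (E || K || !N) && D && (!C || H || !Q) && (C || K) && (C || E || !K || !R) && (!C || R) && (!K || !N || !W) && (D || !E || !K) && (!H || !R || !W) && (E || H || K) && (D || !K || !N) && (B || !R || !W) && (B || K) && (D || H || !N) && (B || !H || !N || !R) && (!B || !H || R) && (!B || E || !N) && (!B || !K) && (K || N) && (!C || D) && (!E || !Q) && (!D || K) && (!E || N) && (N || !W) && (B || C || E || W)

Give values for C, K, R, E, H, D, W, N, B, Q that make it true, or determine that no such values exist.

Unit clause (D) forces D = True.
In (!D || K) only K is left, so K = True.
In (!D || !H || !K) only !H is left, so H = False.
In (!B || !K) only !B is left, so B = False.
Set C = True.
  then (!C || H || !Q) forces Q = False.
  then (!C || R) forces R = True.
  then (B || !R || !W) forces W = False.
Set E = False.
Set N = True.
All clauses satisfied.

C = True, K = True, R = True, E = False, H = False, D = True, W = False, N = True, B = False, Q = False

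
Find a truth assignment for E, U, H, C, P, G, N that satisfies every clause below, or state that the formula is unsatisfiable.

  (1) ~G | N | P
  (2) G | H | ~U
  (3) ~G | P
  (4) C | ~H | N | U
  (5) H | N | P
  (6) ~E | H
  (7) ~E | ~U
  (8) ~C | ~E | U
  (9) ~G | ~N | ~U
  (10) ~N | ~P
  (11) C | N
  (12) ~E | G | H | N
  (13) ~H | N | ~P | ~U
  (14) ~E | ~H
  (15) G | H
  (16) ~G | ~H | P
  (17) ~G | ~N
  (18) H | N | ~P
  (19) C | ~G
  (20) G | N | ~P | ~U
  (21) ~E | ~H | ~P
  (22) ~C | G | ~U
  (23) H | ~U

E = False, U = False, H = True, C = False, P = False, G = False, N = True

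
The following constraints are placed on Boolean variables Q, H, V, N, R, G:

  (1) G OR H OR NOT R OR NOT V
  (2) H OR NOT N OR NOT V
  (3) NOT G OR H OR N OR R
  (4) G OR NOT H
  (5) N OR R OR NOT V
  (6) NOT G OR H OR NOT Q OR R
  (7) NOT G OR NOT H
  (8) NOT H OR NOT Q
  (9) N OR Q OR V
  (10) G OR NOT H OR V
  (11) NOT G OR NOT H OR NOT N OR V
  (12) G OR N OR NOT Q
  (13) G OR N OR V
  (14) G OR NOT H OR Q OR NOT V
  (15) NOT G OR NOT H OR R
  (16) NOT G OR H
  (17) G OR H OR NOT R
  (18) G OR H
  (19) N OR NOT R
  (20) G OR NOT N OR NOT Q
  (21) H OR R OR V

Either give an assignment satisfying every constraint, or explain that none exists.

Case H = True:
  (G OR NOT H) forces G = True.
  Clause (NOT G OR NOT H) is falsified — contradiction.
Case H = False:
  (NOT G OR H) forces G = False.
  Clause (G OR H) is falsified — contradiction.
Both cases fail, so the formula is unsatisfiable.

Unsatisfiable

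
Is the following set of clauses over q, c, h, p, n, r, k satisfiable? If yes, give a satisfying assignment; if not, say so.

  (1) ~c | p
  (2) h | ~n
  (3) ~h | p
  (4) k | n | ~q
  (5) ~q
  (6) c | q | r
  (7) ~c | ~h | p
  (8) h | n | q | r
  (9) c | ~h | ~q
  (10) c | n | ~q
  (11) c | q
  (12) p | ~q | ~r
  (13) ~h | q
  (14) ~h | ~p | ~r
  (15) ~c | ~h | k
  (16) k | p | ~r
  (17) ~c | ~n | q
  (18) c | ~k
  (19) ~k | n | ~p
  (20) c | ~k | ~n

Unit clause (~q) forces q = False.
In (c | q) only c is left, so c = True.
In (~h | q) only ~h is left, so h = False.
In (~c | ~n | q) only ~n is left, so n = False.
In (~c | p) only p is left, so p = True.
In (h | n | q | r) only r is left, so r = True.
In (~k | n | ~p) only ~k is left, so k = False.
All clauses satisfied.

q: False, c: True, h: False, p: True, n: False, r: True, k: False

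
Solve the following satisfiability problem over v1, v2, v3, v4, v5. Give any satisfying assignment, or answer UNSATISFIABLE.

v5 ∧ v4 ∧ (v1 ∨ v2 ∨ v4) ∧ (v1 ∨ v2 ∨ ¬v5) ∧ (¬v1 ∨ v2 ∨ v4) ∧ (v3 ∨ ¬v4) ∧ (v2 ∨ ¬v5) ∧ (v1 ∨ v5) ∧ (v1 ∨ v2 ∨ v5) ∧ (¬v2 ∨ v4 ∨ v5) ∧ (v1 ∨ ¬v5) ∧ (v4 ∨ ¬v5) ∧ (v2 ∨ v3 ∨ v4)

v1 = True; v2 = True; v3 = True; v4 = True; v5 = True

Unit clause (v5) forces v5 = True.
Unit clause (v4) forces v4 = True.
In (v3 ∨ ¬v4) only v3 is left, so v3 = True.
In (v2 ∨ ¬v5) only v2 is left, so v2 = True.
In (v1 ∨ ¬v5) only v1 is left, so v1 = True.
All clauses satisfied.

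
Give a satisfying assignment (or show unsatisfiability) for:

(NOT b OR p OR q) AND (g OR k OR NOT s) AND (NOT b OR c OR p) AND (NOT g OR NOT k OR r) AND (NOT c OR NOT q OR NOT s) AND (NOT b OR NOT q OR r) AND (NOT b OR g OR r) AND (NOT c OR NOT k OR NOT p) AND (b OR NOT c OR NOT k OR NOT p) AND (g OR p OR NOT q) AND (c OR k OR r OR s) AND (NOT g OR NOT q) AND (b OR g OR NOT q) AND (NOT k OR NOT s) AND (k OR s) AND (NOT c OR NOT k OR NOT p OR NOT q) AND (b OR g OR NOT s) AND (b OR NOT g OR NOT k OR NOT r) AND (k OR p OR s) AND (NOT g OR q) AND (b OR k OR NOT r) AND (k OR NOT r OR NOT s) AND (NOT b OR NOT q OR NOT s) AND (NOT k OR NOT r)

Set c = False.
Try s = True:
  (NOT k OR NOT s) forces k = False.
  (g OR k OR NOT s) forces g = True.
  (NOT g OR NOT q) forces q = False.
  clause (NOT g OR q) is falsified — backtrack.
So s = False.
  then (k OR s) forces k = True.
  then (NOT k OR NOT r) forces r = False.
  then (NOT g OR NOT k OR r) forces g = False.
  then (NOT b OR g OR r) forces b = False.
  then (b OR g OR NOT q) forces q = False.
Set p = False.
All clauses satisfied.

c = False, s = False, b = False, r = False, g = False, q = False, p = False, k = True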